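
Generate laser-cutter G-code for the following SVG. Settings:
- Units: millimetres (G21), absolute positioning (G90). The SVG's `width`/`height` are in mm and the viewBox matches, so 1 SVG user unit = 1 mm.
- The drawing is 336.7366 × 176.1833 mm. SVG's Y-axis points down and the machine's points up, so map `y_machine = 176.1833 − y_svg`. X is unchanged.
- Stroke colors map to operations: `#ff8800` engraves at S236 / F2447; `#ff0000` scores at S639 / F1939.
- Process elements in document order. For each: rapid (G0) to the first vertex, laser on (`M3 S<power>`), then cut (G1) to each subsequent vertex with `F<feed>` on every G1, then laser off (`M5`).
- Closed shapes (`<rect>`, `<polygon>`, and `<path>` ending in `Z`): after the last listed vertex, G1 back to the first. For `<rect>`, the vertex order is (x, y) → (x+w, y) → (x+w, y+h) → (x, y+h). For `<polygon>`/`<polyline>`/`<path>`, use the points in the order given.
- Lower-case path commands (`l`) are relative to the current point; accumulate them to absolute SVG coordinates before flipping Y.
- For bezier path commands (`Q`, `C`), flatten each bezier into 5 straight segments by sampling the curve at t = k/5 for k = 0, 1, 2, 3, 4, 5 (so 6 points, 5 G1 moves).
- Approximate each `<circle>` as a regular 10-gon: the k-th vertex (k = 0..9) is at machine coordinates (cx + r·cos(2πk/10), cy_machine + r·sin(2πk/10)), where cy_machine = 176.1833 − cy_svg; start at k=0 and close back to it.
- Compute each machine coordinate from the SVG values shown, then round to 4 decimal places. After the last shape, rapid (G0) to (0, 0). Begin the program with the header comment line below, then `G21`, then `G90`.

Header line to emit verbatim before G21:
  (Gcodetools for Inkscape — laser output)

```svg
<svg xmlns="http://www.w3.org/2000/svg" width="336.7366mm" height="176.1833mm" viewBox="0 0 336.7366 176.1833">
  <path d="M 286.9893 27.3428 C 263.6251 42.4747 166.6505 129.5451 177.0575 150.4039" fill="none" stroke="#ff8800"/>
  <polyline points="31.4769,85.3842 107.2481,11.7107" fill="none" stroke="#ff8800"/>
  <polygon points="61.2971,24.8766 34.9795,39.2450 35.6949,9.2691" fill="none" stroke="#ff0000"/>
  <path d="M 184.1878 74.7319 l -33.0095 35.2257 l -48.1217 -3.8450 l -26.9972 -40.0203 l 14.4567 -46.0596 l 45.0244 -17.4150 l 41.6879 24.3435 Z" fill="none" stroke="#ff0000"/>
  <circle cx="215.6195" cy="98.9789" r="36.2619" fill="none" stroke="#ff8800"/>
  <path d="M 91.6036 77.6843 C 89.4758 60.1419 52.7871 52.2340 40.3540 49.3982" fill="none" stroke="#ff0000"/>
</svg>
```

1 u = 1 mm; y_m = 176.1833 − y.

[1] `<path>` cubic bezier, #ff8800→engrave S236 F2447: (286.9893,148.8405) → (265.5855,132.2339) → (235.2028,104.9933) → (204.5288,73.7499) → (182.2512,45.1349) → (177.0575,25.7794)

[2] `<polyline>` line segment, #ff8800→engrave S236 F2447: (31.4769,90.7991) → (107.2481,164.4726)

[3] `<polygon>` regular polygon, #ff0000→score S639 F1939: (61.2971,151.3067) → (34.9795,136.9383) → (35.6949,166.9142) → (61.2971,151.3067) (closed)

[4] `<path>` regular polygon, #ff0000→score S639 F1939: (184.1878,101.4514) → (151.1783,66.2257) → (103.0566,70.0707) → (76.0594,110.0910) → (90.5161,156.1506) → (135.5405,173.5656) → (177.2284,149.2221) → (184.1878,101.4514) (closed)

[5] `<circle>` circle, #ff8800→engrave S236 F2447: (251.8814,77.2044) → (244.9560,98.5186) → (226.8250,111.6915) → (204.4140,111.6915) → (186.2830,98.5186) → (179.3576,77.2044) → (186.2830,55.8902) → (204.4140,42.7173) → (226.8250,42.7173) → (244.9560,55.8902) → (251.8814,77.2044) (closed)

[6] `<path>` cubic bezier, #ff0000→score S639 F1939: (91.6036,98.4990) → (86.6501,107.9048) → (76.2253,115.2173) → (63.1522,120.6555) → (50.2540,124.4385) → (40.3540,126.7851)

(Gcodetools for Inkscape — laser output)
G21
G90
G0 X286.9893 Y148.8405
M3 S236
G1 X265.5855 Y132.2339 F2447
G1 X235.2028 Y104.9933 F2447
G1 X204.5288 Y73.7499 F2447
G1 X182.2512 Y45.1349 F2447
G1 X177.0575 Y25.7794 F2447
M5
G0 X31.4769 Y90.7991
M3 S236
G1 X107.2481 Y164.4726 F2447
M5
G0 X61.2971 Y151.3067
M3 S639
G1 X34.9795 Y136.9383 F1939
G1 X35.6949 Y166.9142 F1939
G1 X61.2971 Y151.3067 F1939
M5
G0 X184.1878 Y101.4514
M3 S639
G1 X151.1783 Y66.2257 F1939
G1 X103.0566 Y70.0707 F1939
G1 X76.0594 Y110.0910 F1939
G1 X90.5161 Y156.1506 F1939
G1 X135.5405 Y173.5656 F1939
G1 X177.2284 Y149.2221 F1939
G1 X184.1878 Y101.4514 F1939
M5
G0 X251.8814 Y77.2044
M3 S236
G1 X244.9560 Y98.5186 F2447
G1 X226.8250 Y111.6915 F2447
G1 X204.4140 Y111.6915 F2447
G1 X186.2830 Y98.5186 F2447
G1 X179.3576 Y77.2044 F2447
G1 X186.2830 Y55.8902 F2447
G1 X204.4140 Y42.7173 F2447
G1 X226.8250 Y42.7173 F2447
G1 X244.9560 Y55.8902 F2447
G1 X251.8814 Y77.2044 F2447
M5
G0 X91.6036 Y98.4990
M3 S639
G1 X86.6501 Y107.9048 F1939
G1 X76.2253 Y115.2173 F1939
G1 X63.1522 Y120.6555 F1939
G1 X50.2540 Y124.4385 F1939
G1 X40.3540 Y126.7851 F1939
M5
G0 X0.0000 Y0.0000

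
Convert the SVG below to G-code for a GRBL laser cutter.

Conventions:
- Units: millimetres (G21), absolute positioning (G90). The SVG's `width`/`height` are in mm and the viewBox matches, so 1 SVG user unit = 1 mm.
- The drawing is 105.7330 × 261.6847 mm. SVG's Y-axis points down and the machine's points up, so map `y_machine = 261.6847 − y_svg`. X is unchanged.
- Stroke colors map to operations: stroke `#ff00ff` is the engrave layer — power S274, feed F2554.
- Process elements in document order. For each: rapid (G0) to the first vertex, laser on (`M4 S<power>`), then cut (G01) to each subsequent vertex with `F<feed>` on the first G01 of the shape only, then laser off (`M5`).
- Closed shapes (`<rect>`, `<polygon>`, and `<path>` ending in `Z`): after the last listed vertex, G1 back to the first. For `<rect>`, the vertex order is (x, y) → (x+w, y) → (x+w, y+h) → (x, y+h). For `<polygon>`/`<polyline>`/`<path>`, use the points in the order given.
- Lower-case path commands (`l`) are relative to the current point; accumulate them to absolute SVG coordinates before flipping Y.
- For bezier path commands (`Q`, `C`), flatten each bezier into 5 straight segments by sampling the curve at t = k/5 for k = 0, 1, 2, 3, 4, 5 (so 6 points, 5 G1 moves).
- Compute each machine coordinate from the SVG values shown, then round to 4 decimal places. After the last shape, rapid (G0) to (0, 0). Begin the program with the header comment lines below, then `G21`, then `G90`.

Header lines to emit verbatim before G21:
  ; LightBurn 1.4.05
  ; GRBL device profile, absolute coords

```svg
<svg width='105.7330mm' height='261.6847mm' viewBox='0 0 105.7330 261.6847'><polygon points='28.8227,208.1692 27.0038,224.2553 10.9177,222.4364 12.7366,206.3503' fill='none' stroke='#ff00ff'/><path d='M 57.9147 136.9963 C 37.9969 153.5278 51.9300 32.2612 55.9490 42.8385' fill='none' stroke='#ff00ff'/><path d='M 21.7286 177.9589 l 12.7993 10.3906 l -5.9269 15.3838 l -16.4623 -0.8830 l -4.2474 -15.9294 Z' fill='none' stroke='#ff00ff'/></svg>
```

; LightBurn 1.4.05
; GRBL device profile, absolute coords
G21
G90
G0 X28.8227 Y53.5155
M4 S274
G01 X27.0038 Y37.4294 F2554
G01 X10.9177 Y39.2483
G01 X12.7366 Y55.3344
G01 X28.8227 Y53.5155
M5
G0 X57.9147 Y124.6884
M4 S274
G01 X49.6760 Y129.1481 F2554
G01 X47.4608 Y153.7366
G01 X49.1684 Y185.5110
G01 X52.6980 Y211.5284
G01 X55.9490 Y218.8462
M5
G0 X21.7286 Y83.7258
M4 S274
G01 X34.5279 Y73.3352 F2554
G01 X28.6010 Y57.9514
G01 X12.1387 Y58.8344
G01 X7.8913 Y74.7638
G01 X21.7286 Y83.7258
M5
G0 X0.0000 Y0.0000

viewBox `0 0 105.7330 261.6847` with mm width/height → 1 unit = 1 mm. Flip: y_m = 261.6847 − y_svg.

**Shape 1** — `<polygon>` regular polygon, stroke `#ff00ff` → engrave (S274, F2554). Machine vertices: (28.8227,53.5155) → (27.0038,37.4294) → (10.9177,39.2483) → (12.7366,55.3344) → (28.8227,53.5155). Closed: final G1 returns to the first vertex.

**Shape 2** — `<path>` cubic bezier, stroke `#ff00ff` → engrave (S274, F2554). Control points (SVG): P0=(57.9147,136.9963), P1=(37.9969,153.5278), P2=(51.9300,32.2612), P3=(55.9490,42.8385); sampled at t=k/5. Machine vertices: (57.9147,124.6884) → (49.6760,129.1481) → (47.4608,153.7366) → (49.1684,185.5110) → (52.6980,211.5284) → (55.9490,218.8462). Open path.

**Shape 3** — `<path>` regular polygon, stroke `#ff00ff` → engrave (S274, F2554). Machine vertices: (21.7286,83.7258) → (34.5279,73.3352) → (28.6010,57.9514) → (12.1387,58.8344) → (7.8913,74.7638) → (21.7286,83.7258). Closed: final G1 returns to the first vertex.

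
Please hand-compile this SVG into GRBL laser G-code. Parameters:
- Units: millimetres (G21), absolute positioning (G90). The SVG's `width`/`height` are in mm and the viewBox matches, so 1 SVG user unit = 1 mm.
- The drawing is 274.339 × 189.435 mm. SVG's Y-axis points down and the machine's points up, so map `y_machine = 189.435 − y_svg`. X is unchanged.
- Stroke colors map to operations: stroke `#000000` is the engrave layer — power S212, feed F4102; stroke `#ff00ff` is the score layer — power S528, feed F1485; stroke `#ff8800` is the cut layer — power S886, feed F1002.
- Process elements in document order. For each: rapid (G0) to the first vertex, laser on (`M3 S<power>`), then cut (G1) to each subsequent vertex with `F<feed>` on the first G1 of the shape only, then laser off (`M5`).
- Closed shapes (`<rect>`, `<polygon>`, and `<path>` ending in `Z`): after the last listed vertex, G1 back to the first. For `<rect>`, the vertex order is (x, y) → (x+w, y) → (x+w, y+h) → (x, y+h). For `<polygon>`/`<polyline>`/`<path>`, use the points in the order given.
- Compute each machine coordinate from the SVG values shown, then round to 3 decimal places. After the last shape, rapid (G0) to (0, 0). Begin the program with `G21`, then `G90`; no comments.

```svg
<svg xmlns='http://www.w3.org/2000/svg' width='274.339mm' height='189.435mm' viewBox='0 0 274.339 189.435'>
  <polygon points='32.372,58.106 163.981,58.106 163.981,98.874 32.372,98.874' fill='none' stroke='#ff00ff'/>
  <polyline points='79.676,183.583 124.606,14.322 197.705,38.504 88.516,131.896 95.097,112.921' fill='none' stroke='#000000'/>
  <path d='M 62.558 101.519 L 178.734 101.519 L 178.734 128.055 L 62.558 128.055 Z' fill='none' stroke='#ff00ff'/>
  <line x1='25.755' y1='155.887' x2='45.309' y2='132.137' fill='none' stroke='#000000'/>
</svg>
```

G21
G90
G0 X32.372 Y131.329
M3 S528
G1 X163.981 Y131.329 F1485
G1 X163.981 Y90.561
G1 X32.372 Y90.561
G1 X32.372 Y131.329
M5
G0 X79.676 Y5.852
M3 S212
G1 X124.606 Y175.113 F4102
G1 X197.705 Y150.931
G1 X88.516 Y57.539
G1 X95.097 Y76.514
M5
G0 X62.558 Y87.916
M3 S528
G1 X178.734 Y87.916 F1485
G1 X178.734 Y61.380
G1 X62.558 Y61.380
G1 X62.558 Y87.916
M5
G0 X25.755 Y33.548
M3 S212
G1 X45.309 Y57.298 F4102
M5
G0 X0.000 Y0.000

viewBox `0 0 274.339 189.435` with mm width/height → 1 unit = 1 mm. Flip: y_m = 189.435 − y_svg.

**Shape 1** — `<polygon>` rectangle, stroke `#ff00ff` → score (S528, F1485). Machine vertices: (32.372,131.329) → (163.981,131.329) → (163.981,90.561) → (32.372,90.561) → (32.372,131.329). Closed: final G1 returns to the first vertex.

**Shape 2** — `<polyline>` open polyline, stroke `#000000` → engrave (S212, F4102). Machine vertices: (79.676,5.852) → (124.606,175.113) → (197.705,150.931) → (88.516,57.539) → (95.097,76.514). Open path.

**Shape 3** — `<path>` rectangle, stroke `#ff00ff` → score (S528, F1485). Machine vertices: (62.558,87.916) → (178.734,87.916) → (178.734,61.380) → (62.558,61.380) → (62.558,87.916). Closed: final G1 returns to the first vertex.

**Shape 4** — `<line>` line segment, stroke `#000000` → engrave (S212, F4102). Machine vertices: (25.755,33.548) → (45.309,57.298). Open path.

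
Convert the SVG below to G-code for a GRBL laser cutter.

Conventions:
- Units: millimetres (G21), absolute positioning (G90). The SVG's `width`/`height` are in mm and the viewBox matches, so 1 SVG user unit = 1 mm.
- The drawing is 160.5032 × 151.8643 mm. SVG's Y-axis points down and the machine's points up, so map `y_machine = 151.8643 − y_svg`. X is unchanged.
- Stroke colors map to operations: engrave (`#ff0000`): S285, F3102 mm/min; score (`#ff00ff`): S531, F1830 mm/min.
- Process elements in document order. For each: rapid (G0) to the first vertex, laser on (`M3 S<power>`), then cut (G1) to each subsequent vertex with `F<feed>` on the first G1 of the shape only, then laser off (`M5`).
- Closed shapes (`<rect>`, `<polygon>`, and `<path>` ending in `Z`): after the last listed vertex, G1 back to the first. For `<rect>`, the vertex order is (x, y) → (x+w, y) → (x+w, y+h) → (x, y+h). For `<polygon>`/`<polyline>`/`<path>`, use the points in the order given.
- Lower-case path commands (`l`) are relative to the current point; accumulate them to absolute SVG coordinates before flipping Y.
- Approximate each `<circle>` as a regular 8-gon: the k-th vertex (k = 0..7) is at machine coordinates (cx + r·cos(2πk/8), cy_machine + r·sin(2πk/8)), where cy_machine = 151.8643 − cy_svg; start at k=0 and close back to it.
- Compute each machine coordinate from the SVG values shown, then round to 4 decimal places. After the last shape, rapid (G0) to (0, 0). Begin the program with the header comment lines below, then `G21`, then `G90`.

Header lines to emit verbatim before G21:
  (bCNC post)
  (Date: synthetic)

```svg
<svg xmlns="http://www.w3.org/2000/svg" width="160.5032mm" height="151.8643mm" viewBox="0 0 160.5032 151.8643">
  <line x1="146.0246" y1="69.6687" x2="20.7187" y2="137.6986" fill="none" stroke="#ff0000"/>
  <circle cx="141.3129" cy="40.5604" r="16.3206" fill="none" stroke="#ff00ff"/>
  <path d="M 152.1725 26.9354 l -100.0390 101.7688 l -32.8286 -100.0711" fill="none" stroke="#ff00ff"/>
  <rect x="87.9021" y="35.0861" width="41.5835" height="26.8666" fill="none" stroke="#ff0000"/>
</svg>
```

(bCNC post)
(Date: synthetic)
G21
G90
G0 X146.0246 Y82.1956
M3 S285
G1 X20.7187 Y14.1657 F3102
M5
G0 X157.6335 Y111.3039
M3 S531
G1 X152.8533 Y122.8443 F1830
G1 X141.3129 Y127.6245
G1 X129.7725 Y122.8443
G1 X124.9923 Y111.3039
G1 X129.7725 Y99.7635
G1 X141.3129 Y94.9833
G1 X152.8533 Y99.7635
G1 X157.6335 Y111.3039
M5
G0 X152.1725 Y124.9289
M3 S531
G1 X52.1335 Y23.1601 F1830
G1 X19.3049 Y123.2312
M5
G0 X87.9021 Y116.7782
M3 S285
G1 X129.4856 Y116.7782 F3102
G1 X129.4856 Y89.9116
G1 X87.9021 Y89.9116
G1 X87.9021 Y116.7782
M5
G0 X0.0000 Y0.0000

viewBox `0 0 160.5032 151.8643` with mm width/height → 1 unit = 1 mm. Flip: y_m = 151.8643 − y_svg.

**Shape 1** — `<line>` line segment, stroke `#ff0000` → engrave (S285, F3102). Machine vertices: (146.0246,82.1956) → (20.7187,14.1657). Open path.

**Shape 2** — `<circle>` circle, stroke `#ff00ff` → score (S531, F1830). Machine vertices: (157.6335,111.3039) → (152.8533,122.8443) → (141.3129,127.6245) → (129.7725,122.8443) → (124.9923,111.3039) → (129.7725,99.7635) → (141.3129,94.9833) → (152.8533,99.7635) → (157.6335,111.3039). Closed: final G1 returns to the first vertex.

**Shape 3** — `<path>` open polyline, stroke `#ff00ff` → score (S531, F1830). Machine vertices: (152.1725,124.9289) → (52.1335,23.1601) → (19.3049,123.2312). Open path.

**Shape 4** — `<rect>` rectangle, stroke `#ff0000` → engrave (S285, F3102). Machine vertices: (87.9021,116.7782) → (129.4856,116.7782) → (129.4856,89.9116) → (87.9021,89.9116) → (87.9021,116.7782). Closed: final G1 returns to the first vertex.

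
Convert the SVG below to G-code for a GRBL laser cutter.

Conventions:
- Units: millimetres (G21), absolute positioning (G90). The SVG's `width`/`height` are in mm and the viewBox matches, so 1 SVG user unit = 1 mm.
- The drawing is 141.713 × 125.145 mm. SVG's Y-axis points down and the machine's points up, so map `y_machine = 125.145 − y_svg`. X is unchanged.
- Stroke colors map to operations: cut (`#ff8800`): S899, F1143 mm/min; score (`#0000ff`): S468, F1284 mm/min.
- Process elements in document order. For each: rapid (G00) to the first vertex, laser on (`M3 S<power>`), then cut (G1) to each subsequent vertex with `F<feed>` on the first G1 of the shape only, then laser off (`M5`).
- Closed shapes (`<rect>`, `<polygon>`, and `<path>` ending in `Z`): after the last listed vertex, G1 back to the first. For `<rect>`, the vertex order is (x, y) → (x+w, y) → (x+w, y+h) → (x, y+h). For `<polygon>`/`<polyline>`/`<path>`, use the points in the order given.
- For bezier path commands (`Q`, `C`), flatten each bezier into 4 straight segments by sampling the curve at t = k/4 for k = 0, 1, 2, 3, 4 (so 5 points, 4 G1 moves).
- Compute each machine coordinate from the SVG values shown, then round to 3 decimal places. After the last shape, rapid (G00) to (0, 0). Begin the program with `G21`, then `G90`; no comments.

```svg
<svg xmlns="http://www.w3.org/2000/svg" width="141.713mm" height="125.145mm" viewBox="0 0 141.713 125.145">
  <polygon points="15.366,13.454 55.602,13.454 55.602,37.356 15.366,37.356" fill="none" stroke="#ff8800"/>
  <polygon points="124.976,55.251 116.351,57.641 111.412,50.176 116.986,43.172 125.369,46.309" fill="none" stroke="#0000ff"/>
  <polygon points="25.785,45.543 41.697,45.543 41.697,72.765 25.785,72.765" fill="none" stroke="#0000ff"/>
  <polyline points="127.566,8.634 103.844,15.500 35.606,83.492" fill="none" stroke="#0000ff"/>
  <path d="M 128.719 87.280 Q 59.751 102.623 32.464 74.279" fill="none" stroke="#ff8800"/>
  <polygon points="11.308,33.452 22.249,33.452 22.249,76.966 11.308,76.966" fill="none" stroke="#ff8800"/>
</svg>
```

1 u = 1 mm; y_m = 125.145 − y.

[1] `<polygon>` rectangle, #ff8800→cut S899 F1143: (15.366,111.691) → (55.602,111.691) → (55.602,87.789) → (15.366,87.789) → (15.366,111.691) (closed)

[2] `<polygon>` regular polygon, #0000ff→score S468 F1284: (124.976,69.894) → (116.351,67.504) → (111.412,74.969) → (116.986,81.973) → (125.369,78.836) → (124.976,69.894) (closed)

[3] `<polygon>` rectangle, #0000ff→score S468 F1284: (25.785,79.602) → (41.697,79.602) → (41.697,52.380) → (25.785,52.380) → (25.785,79.602) (closed)

[4] `<polyline>` open polyline, #0000ff→score S468 F1284: (127.566,116.511) → (103.844,109.645) → (35.606,41.653)

[5] `<path>` quadratic bezier, #ff8800→cut S899 F1143: (128.719,37.865) → (96.840,32.924) → (70.171,33.444) → (48.713,39.424) → (32.464,50.866)

[6] `<polygon>` rectangle, #ff8800→cut S899 F1143: (11.308,91.693) → (22.249,91.693) → (22.249,48.179) → (11.308,48.179) → (11.308,91.693) (closed)

G21
G90
G00 X15.366 Y111.691
M3 S899
G1 X55.602 Y111.691 F1143
G1 X55.602 Y87.789
G1 X15.366 Y87.789
G1 X15.366 Y111.691
M5
G00 X124.976 Y69.894
M3 S468
G1 X116.351 Y67.504 F1284
G1 X111.412 Y74.969
G1 X116.986 Y81.973
G1 X125.369 Y78.836
G1 X124.976 Y69.894
M5
G00 X25.785 Y79.602
M3 S468
G1 X41.697 Y79.602 F1284
G1 X41.697 Y52.380
G1 X25.785 Y52.380
G1 X25.785 Y79.602
M5
G00 X127.566 Y116.511
M3 S468
G1 X103.844 Y109.645 F1284
G1 X35.606 Y41.653
M5
G00 X128.719 Y37.865
M3 S899
G1 X96.840 Y32.924 F1143
G1 X70.171 Y33.444
G1 X48.713 Y39.424
G1 X32.464 Y50.866
M5
G00 X11.308 Y91.693
M3 S899
G1 X22.249 Y91.693 F1143
G1 X22.249 Y48.179
G1 X11.308 Y48.179
G1 X11.308 Y91.693
M5
G00 X0.000 Y0.000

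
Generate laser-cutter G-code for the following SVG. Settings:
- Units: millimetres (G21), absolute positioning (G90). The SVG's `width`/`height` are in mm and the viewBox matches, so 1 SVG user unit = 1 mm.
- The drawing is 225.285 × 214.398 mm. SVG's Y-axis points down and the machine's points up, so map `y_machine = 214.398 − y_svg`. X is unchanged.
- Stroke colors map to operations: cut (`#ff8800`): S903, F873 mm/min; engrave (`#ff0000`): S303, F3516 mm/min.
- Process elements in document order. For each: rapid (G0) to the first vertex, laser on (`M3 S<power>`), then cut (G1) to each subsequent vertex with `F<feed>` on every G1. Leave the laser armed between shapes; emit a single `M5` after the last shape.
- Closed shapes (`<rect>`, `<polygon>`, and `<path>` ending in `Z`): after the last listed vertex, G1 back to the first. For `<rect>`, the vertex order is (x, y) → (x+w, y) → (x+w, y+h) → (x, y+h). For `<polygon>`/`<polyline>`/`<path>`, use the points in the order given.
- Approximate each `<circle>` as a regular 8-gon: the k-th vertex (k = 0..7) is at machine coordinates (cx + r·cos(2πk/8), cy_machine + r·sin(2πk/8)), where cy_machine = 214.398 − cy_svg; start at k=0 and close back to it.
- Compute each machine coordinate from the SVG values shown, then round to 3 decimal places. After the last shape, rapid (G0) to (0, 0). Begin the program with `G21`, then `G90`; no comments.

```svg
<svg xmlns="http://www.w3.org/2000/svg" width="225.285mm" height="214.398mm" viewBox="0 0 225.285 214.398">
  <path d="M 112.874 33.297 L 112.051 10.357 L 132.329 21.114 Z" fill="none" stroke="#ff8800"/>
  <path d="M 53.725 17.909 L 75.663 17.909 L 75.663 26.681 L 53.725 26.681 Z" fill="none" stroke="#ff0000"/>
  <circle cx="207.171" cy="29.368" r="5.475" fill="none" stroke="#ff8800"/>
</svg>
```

G21
G90
G0 X112.874 Y181.101
M3 S903
G1 X112.051 Y204.041 F873
G1 X132.329 Y193.284 F873
G1 X112.874 Y181.101 F873
G0 X53.725 Y196.489
M3 S303
G1 X75.663 Y196.489 F3516
G1 X75.663 Y187.717 F3516
G1 X53.725 Y187.717 F3516
G1 X53.725 Y196.489 F3516
G0 X212.646 Y185.030
M3 S903
G1 X211.042 Y188.901 F873
G1 X207.171 Y190.505 F873
G1 X203.300 Y188.901 F873
G1 X201.696 Y185.030 F873
G1 X203.300 Y181.159 F873
G1 X207.171 Y179.555 F873
G1 X211.042 Y181.159 F873
G1 X212.646 Y185.030 F873
M5
G0 X0.000 Y0.000

1 u = 1 mm; y_m = 214.398 − y.

[1] `<path>` regular polygon, #ff8800→cut S903 F873: (112.874,181.101) → (112.051,204.041) → (132.329,193.284) → (112.874,181.101) (closed)

[2] `<path>` rectangle, #ff0000→engrave S303 F3516: (53.725,196.489) → (75.663,196.489) → (75.663,187.717) → (53.725,187.717) → (53.725,196.489) (closed)

[3] `<circle>` circle, #ff8800→cut S903 F873: (212.646,185.030) → (211.042,188.901) → (207.171,190.505) → (203.300,188.901) → (201.696,185.030) → (203.300,181.159) → (207.171,179.555) → (211.042,181.159) → (212.646,185.030) (closed)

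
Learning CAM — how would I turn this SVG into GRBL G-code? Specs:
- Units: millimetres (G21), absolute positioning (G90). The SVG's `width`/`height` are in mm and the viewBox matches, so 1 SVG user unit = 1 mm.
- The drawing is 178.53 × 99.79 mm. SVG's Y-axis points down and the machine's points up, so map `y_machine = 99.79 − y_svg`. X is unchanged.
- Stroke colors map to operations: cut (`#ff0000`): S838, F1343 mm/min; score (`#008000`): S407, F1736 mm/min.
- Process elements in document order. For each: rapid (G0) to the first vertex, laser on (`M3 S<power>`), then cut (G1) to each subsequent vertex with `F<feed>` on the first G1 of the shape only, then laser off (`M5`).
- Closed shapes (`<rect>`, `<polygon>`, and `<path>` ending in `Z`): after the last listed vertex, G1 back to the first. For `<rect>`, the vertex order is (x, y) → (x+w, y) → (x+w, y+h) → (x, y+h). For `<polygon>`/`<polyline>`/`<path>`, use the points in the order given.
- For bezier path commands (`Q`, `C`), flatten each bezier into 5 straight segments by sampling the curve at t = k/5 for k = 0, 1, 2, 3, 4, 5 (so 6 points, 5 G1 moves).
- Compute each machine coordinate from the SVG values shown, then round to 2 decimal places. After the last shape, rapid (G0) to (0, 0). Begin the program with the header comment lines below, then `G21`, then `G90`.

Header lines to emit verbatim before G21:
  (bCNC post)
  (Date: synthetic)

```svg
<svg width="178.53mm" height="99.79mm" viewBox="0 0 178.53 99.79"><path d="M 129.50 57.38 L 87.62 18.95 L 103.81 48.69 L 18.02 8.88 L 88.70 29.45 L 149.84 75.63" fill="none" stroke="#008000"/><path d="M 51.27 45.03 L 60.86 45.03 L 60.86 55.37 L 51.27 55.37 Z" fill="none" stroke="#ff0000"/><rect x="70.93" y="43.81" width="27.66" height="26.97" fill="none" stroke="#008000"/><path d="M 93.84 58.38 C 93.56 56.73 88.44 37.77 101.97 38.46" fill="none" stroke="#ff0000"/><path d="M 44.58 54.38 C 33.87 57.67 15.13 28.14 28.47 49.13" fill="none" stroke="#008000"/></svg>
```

(bCNC post)
(Date: synthetic)
G21
G90
G0 X129.50 Y42.41
M3 S407
G1 X87.62 Y80.84 F1736
G1 X103.81 Y51.10
G1 X18.02 Y90.91
G1 X88.70 Y70.34
G1 X149.84 Y24.16
M5
G0 X51.27 Y54.76
M3 S838
G1 X60.86 Y54.76 F1343
G1 X60.86 Y44.42
G1 X51.27 Y44.42
G1 X51.27 Y54.76
M5
G0 X70.93 Y55.98
M3 S407
G1 X98.59 Y55.98 F1736
G1 X98.59 Y29.01
G1 X70.93 Y29.01
G1 X70.93 Y55.98
M5
G0 X93.84 Y41.41
M3 S838
G1 X93.28 Y44.18 F1343
G1 X92.68 Y49.33
G1 X93.18 Y55.09
G1 X95.90 Y59.68
G1 X101.97 Y61.33
M5
G0 X44.58 Y45.41
M3 S407
G1 X37.51 Y46.71 F1736
G1 X30.44 Y51.88
G1 X25.29 Y56.93
G1 X23.99 Y57.86
G1 X28.47 Y50.66
M5
G0 X0.00 Y0.00

Since the viewBox matches the mm dimensions, user units are millimetres directly. The only transform is the Y-flip y_m = 99.79 − y_svg.

Shape 1 is a open polyline drawn with `<path>`. Its stroke #008000 means score at S407, F1736. After flipping Y the toolpath is (129.50,42.41) → (87.62,80.84) → (103.81,51.10) → (18.02,90.91) → (88.70,70.34) → (149.84,24.16).

Shape 2 is a rectangle drawn with `<path>`. Its stroke #ff0000 means cut at S838, F1343. After flipping Y the toolpath is (51.27,54.76) → (60.86,54.76) → (60.86,44.42) → (51.27,44.42) → (51.27,54.76), returning to the start.

Shape 3 is a rectangle drawn with `<rect>`. Its stroke #008000 means score at S407, F1736. After flipping Y the toolpath is (70.93,55.98) → (98.59,55.98) → (98.59,29.01) → (70.93,29.01) → (70.93,55.98), returning to the start.

Shape 4 is a cubic bezier drawn with `<path>`. Its stroke #ff0000 means cut at S838, F1343. After flipping Y the toolpath is (93.84,41.41) → (93.28,44.18) → (92.68,49.33) → (93.18,55.09) → (95.90,59.68) → (101.97,61.33).

Shape 5 is a cubic bezier drawn with `<path>`. Its stroke #008000 means score at S407, F1736. After flipping Y the toolpath is (44.58,45.41) → (37.51,46.71) → (30.44,51.88) → (25.29,56.93) → (23.99,57.86) → (28.47,50.66).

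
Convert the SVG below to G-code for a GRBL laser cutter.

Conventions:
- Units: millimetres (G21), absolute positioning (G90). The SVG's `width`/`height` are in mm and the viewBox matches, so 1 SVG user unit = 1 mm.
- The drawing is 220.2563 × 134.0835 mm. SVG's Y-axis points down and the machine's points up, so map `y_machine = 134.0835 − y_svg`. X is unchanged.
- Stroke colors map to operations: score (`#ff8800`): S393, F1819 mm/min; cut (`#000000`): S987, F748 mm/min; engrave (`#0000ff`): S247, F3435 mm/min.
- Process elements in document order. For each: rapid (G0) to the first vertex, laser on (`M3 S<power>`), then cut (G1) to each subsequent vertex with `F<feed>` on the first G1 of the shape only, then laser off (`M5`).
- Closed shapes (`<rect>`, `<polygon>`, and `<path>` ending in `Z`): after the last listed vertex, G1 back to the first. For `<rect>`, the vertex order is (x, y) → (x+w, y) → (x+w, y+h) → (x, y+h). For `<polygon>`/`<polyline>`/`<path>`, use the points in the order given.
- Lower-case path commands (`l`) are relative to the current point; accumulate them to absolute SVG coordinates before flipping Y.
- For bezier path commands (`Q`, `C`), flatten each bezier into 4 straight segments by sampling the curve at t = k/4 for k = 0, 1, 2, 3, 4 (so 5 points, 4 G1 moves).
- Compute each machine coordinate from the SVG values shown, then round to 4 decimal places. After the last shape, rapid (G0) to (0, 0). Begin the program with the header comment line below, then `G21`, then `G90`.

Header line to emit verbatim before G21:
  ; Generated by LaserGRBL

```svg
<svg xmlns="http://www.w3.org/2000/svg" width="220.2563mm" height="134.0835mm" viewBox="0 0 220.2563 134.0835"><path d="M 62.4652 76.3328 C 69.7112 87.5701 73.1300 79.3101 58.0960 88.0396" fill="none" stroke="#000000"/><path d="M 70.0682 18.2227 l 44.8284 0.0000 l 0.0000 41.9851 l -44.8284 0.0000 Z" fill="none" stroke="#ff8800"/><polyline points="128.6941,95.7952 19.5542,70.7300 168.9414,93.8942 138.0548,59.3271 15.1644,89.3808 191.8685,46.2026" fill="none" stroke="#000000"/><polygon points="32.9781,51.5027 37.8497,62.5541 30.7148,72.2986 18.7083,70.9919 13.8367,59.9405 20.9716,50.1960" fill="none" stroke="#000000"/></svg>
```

; Generated by LaserGRBL
G21
G90
G0 X62.4652 Y57.7507
M3 S987
G1 X66.9536 Y52.4084 F748
G1 X68.6356 Y50.9569
G1 X66.1401 Y49.9756
G1 X58.0960 Y46.0439
M5
G0 X70.0682 Y115.8608
M3 S393
G1 X114.8966 Y115.8608 F1819
G1 X114.8966 Y73.8757
G1 X70.0682 Y73.8757
G1 X70.0682 Y115.8608
M5
G0 X128.6941 Y38.2883
M3 S987
G1 X19.5542 Y63.3535 F748
G1 X168.9414 Y40.1893
G1 X138.0548 Y74.7564
G1 X15.1644 Y44.7027
G1 X191.8685 Y87.8809
M5
G0 X32.9781 Y82.5808
M3 S987
G1 X37.8497 Y71.5294 F748
G1 X30.7148 Y61.7849
G1 X18.7083 Y63.0916
G1 X13.8367 Y74.1430
G1 X20.9716 Y83.8875
G1 X32.9781 Y82.5808
M5
G0 X0.0000 Y0.0000

viewBox `0 0 220.2563 134.0835` with mm width/height → 1 unit = 1 mm. Flip: y_m = 134.0835 − y_svg.

**Shape 1** — `<path>` cubic bezier, stroke `#000000` → cut (S987, F748). Control points (SVG): P0=(62.4652,76.3328), P1=(69.7112,87.5701), P2=(73.1300,79.3101), P3=(58.0960,88.0396); sampled at t=k/4. Machine vertices: (62.4652,57.7507) → (66.9536,52.4084) → (68.6356,50.9569) → (66.1401,49.9756) → (58.0960,46.0439). Open path.

**Shape 2** — `<path>` rectangle, stroke `#ff8800` → score (S393, F1819). Machine vertices: (70.0682,115.8608) → (114.8966,115.8608) → (114.8966,73.8757) → (70.0682,73.8757) → (70.0682,115.8608). Closed: final G1 returns to the first vertex.

**Shape 3** — `<polyline>` open polyline, stroke `#000000` → cut (S987, F748). Machine vertices: (128.6941,38.2883) → (19.5542,63.3535) → (168.9414,40.1893) → (138.0548,74.7564) → (15.1644,44.7027) → (191.8685,87.8809). Open path.

**Shape 4** — `<polygon>` regular polygon, stroke `#000000` → cut (S987, F748). Machine vertices: (32.9781,82.5808) → (37.8497,71.5294) → (30.7148,61.7849) → (18.7083,63.0916) → (13.8367,74.1430) → (20.9716,83.8875) → (32.9781,82.5808). Closed: final G1 returns to the first vertex.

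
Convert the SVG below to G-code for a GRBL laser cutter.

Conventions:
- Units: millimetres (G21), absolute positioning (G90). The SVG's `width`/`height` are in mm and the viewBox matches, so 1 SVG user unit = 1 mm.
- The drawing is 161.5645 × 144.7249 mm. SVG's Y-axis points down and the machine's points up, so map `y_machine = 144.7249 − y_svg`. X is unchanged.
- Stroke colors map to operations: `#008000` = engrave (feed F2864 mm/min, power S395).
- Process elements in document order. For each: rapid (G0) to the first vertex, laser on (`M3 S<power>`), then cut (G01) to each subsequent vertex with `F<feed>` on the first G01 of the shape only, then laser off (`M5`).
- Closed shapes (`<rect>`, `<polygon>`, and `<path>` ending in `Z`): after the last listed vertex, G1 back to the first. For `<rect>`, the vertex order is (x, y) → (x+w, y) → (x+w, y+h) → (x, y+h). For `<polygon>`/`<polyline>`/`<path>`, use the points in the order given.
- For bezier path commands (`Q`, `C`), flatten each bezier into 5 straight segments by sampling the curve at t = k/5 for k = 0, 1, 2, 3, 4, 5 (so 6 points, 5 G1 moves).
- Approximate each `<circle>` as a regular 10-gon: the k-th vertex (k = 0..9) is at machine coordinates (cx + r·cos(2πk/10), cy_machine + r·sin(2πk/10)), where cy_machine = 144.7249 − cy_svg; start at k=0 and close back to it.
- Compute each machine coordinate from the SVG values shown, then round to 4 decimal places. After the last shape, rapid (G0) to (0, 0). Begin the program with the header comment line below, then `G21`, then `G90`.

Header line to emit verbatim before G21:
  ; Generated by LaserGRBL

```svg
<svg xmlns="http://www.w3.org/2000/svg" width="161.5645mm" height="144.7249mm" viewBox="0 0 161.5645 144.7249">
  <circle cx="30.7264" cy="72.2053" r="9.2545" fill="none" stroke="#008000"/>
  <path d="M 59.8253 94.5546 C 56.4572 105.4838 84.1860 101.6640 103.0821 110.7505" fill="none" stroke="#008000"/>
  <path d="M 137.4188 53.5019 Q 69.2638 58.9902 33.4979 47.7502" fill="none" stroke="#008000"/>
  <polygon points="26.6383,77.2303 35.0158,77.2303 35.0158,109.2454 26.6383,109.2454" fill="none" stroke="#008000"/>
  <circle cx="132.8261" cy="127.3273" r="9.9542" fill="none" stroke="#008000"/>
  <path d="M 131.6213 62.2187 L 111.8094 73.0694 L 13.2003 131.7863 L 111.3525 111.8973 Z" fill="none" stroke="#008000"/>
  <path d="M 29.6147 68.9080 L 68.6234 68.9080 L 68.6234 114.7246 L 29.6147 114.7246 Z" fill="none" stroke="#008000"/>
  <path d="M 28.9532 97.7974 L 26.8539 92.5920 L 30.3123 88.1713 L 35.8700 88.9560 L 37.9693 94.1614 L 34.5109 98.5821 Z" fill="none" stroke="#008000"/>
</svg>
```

viewBox `0 0 161.5645 144.7249` with mm width/height → 1 unit = 1 mm. Flip: y_m = 144.7249 − y_svg.

**Shape 1** — `<circle>` circle, stroke `#008000` → engrave (S395, F2864). Machine vertices: (39.9809,72.5196) → (38.2134,77.9593) → (33.5862,81.3212) → (27.8666,81.3212) → (23.2394,77.9593) → (21.4719,72.5196) → (23.2394,67.0799) → (27.8666,63.7180) → (33.5862,63.7180) → (38.2134,67.0799) → (39.9809,72.5196). Closed: final G1 returns to the first vertex.

**Shape 2** — `<path>` cubic bezier, stroke `#008000` → engrave (S395, F2864). Control points (SVG): P0=(59.8253,94.5546), P1=(56.4572,105.4838), P2=(84.1860,101.6640), P3=(103.0821,110.7505); sampled at t=k/5. Machine vertices: (59.8253,50.1703) → (61.2166,45.1614) → (68.1546,42.3648) → (78.7226,40.4531) → (91.0040,38.0988) → (103.0821,33.9744). Open path.

**Shape 3** — `<path>` quadratic bezier, stroke `#008000` → engrave (S395, F2864). Control points (SVG): P0=(137.4188,53.5019), P1=(69.2638,58.9902), P2=(33.4979,47.7502); sampled at t=k/5. Machine vertices: (137.4188,91.2230) → (111.4524,89.6968) → (88.0771,89.5089) → (67.2929,90.6592) → (49.0998,93.1478) → (33.4979,96.9747). Open path.

**Shape 4** — `<polygon>` rectangle, stroke `#008000` → engrave (S395, F2864). Machine vertices: (26.6383,67.4946) → (35.0158,67.4946) → (35.0158,35.4795) → (26.6383,35.4795) → (26.6383,67.4946). Closed: final G1 returns to the first vertex.

**Shape 5** — `<circle>` circle, stroke `#008000` → engrave (S395, F2864). Machine vertices: (142.7803,17.3976) → (140.8792,23.2485) → (135.9021,26.8646) → (129.7501,26.8646) → (124.7730,23.2485) → (122.8719,17.3976) → (124.7730,11.5467) → (129.7501,7.9306) → (135.9021,7.9306) → (140.8792,11.5467) → (142.7803,17.3976). Closed: final G1 returns to the first vertex.

**Shape 6** — `<path>` closed polygon, stroke `#008000` → engrave (S395, F2864). Machine vertices: (131.6213,82.5062) → (111.8094,71.6555) → (13.2003,12.9386) → (111.3525,32.8276) → (131.6213,82.5062). Closed: final G1 returns to the first vertex.

**Shape 7** — `<path>` rectangle, stroke `#008000` → engrave (S395, F2864). Machine vertices: (29.6147,75.8169) → (68.6234,75.8169) → (68.6234,30.0003) → (29.6147,30.0003) → (29.6147,75.8169). Closed: final G1 returns to the first vertex.

**Shape 8** — `<path>` regular polygon, stroke `#008000` → engrave (S395, F2864). Machine vertices: (28.9532,46.9275) → (26.8539,52.1329) → (30.3123,56.5536) → (35.8700,55.7689) → (37.9693,50.5635) → (34.5109,46.1428) → (28.9532,46.9275). Closed: final G1 returns to the first vertex.

; Generated by LaserGRBL
G21
G90
G0 X39.9809 Y72.5196
M3 S395
G01 X38.2134 Y77.9593 F2864
G01 X33.5862 Y81.3212
G01 X27.8666 Y81.3212
G01 X23.2394 Y77.9593
G01 X21.4719 Y72.5196
G01 X23.2394 Y67.0799
G01 X27.8666 Y63.7180
G01 X33.5862 Y63.7180
G01 X38.2134 Y67.0799
G01 X39.9809 Y72.5196
M5
G0 X59.8253 Y50.1703
M3 S395
G01 X61.2166 Y45.1614 F2864
G01 X68.1546 Y42.3648
G01 X78.7226 Y40.4531
G01 X91.0040 Y38.0988
G01 X103.0821 Y33.9744
M5
G0 X137.4188 Y91.2230
M3 S395
G01 X111.4524 Y89.6968 F2864
G01 X88.0771 Y89.5089
G01 X67.2929 Y90.6592
G01 X49.0998 Y93.1478
G01 X33.4979 Y96.9747
M5
G0 X26.6383 Y67.4946
M3 S395
G01 X35.0158 Y67.4946 F2864
G01 X35.0158 Y35.4795
G01 X26.6383 Y35.4795
G01 X26.6383 Y67.4946
M5
G0 X142.7803 Y17.3976
M3 S395
G01 X140.8792 Y23.2485 F2864
G01 X135.9021 Y26.8646
G01 X129.7501 Y26.8646
G01 X124.7730 Y23.2485
G01 X122.8719 Y17.3976
G01 X124.7730 Y11.5467
G01 X129.7501 Y7.9306
G01 X135.9021 Y7.9306
G01 X140.8792 Y11.5467
G01 X142.7803 Y17.3976
M5
G0 X131.6213 Y82.5062
M3 S395
G01 X111.8094 Y71.6555 F2864
G01 X13.2003 Y12.9386
G01 X111.3525 Y32.8276
G01 X131.6213 Y82.5062
M5
G0 X29.6147 Y75.8169
M3 S395
G01 X68.6234 Y75.8169 F2864
G01 X68.6234 Y30.0003
G01 X29.6147 Y30.0003
G01 X29.6147 Y75.8169
M5
G0 X28.9532 Y46.9275
M3 S395
G01 X26.8539 Y52.1329 F2864
G01 X30.3123 Y56.5536
G01 X35.8700 Y55.7689
G01 X37.9693 Y50.5635
G01 X34.5109 Y46.1428
G01 X28.9532 Y46.9275
M5
G0 X0.0000 Y0.0000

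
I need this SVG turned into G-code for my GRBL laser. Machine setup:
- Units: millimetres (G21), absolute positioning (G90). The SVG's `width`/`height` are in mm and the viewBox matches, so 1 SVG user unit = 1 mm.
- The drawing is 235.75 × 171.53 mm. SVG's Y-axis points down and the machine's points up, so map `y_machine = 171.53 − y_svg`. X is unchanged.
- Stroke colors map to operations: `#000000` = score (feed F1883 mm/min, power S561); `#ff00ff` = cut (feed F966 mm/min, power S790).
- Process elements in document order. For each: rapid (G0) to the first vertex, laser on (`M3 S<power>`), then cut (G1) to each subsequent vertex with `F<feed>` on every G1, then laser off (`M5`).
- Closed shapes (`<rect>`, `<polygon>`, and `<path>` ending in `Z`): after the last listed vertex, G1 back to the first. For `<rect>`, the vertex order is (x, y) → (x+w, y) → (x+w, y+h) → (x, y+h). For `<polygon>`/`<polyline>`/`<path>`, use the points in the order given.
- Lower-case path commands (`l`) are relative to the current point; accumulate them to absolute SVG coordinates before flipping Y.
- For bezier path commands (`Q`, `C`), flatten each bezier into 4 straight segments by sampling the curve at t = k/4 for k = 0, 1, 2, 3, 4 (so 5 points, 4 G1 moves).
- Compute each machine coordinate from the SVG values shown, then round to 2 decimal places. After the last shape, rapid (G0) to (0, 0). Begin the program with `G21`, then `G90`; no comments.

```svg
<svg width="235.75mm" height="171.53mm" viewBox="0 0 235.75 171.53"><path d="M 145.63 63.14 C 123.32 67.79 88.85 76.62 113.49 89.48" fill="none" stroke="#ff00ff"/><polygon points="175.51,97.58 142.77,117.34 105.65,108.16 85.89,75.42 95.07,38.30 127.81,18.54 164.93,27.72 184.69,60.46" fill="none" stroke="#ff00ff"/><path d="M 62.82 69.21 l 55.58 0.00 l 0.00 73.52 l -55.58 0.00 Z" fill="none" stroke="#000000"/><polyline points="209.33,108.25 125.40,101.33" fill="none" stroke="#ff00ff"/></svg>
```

Since the viewBox matches the mm dimensions, user units are millimetres directly. The only transform is the Y-flip y_m = 171.53 − y_svg.

Shape 1 is a cubic bezier drawn with `<path>`. Its stroke #ff00ff means cut at S790, F966. After flipping Y the toolpath is (145.63,108.39) → (127.73,104.12) → (111.95,98.30) → (104.98,90.94) → (113.49,82.05).

Shape 2 is a regular polygon drawn with `<polygon>`. Its stroke #ff00ff means cut at S790, F966. After flipping Y the toolpath is (175.51,73.95) → (142.77,54.19) → (105.65,63.37) → (85.89,96.11) → (95.07,133.23) → (127.81,152.99) → (164.93,143.81) → (184.69,111.07) → (175.51,73.95), returning to the start.

Shape 3 is a rectangle drawn with `<path>`. Its stroke #000000 means score at S561, F1883. After flipping Y the toolpath is (62.82,102.32) → (118.40,102.32) → (118.40,28.80) → (62.82,28.80) → (62.82,102.32), returning to the start.

Shape 4 is a line segment drawn with `<polyline>`. Its stroke #ff00ff means cut at S790, F966. After flipping Y the toolpath is (209.33,63.28) → (125.40,70.20).

G21
G90
G0 X145.63 Y108.39
M3 S790
G1 X127.73 Y104.12 F966
G1 X111.95 Y98.30 F966
G1 X104.98 Y90.94 F966
G1 X113.49 Y82.05 F966
M5
G0 X175.51 Y73.95
M3 S790
G1 X142.77 Y54.19 F966
G1 X105.65 Y63.37 F966
G1 X85.89 Y96.11 F966
G1 X95.07 Y133.23 F966
G1 X127.81 Y152.99 F966
G1 X164.93 Y143.81 F966
G1 X184.69 Y111.07 F966
G1 X175.51 Y73.95 F966
M5
G0 X62.82 Y102.32
M3 S561
G1 X118.40 Y102.32 F1883
G1 X118.40 Y28.80 F1883
G1 X62.82 Y28.80 F1883
G1 X62.82 Y102.32 F1883
M5
G0 X209.33 Y63.28
M3 S790
G1 X125.40 Y70.20 F966
M5
G0 X0.00 Y0.00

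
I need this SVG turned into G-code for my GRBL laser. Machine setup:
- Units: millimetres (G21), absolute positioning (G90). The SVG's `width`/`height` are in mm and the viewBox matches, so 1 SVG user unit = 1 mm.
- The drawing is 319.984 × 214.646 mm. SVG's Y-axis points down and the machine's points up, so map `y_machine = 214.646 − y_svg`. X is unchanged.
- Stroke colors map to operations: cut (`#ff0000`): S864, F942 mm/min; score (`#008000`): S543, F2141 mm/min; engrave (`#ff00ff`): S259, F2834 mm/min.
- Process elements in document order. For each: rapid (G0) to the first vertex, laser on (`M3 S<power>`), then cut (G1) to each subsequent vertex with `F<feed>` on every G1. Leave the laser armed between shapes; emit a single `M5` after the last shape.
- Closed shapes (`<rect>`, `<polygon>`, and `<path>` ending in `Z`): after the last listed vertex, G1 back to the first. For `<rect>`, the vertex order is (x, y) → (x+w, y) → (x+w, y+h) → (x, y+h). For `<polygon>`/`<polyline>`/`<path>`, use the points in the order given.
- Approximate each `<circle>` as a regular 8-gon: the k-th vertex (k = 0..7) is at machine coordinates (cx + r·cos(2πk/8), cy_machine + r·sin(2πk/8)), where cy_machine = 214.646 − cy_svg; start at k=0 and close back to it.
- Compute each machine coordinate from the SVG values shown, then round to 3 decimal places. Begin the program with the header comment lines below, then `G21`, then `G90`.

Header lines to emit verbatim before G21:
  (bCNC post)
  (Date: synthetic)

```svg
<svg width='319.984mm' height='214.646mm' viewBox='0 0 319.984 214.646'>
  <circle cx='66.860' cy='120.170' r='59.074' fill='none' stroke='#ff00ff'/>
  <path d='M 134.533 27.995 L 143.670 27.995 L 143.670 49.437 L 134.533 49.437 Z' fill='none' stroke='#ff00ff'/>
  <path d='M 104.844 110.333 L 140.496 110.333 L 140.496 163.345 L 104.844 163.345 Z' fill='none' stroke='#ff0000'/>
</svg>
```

viewBox `0 0 319.984 214.646` with mm width/height → 1 unit = 1 mm. Flip: y_m = 214.646 − y_svg.

**Shape 1** — `<circle>` circle, stroke `#ff00ff` → engrave (S259, F2834). Machine vertices: (125.934,94.476) → (108.632,136.248) → (66.860,153.550) → (25.088,136.248) → (7.786,94.476) → (25.088,52.704) → (66.860,35.402) → (108.632,52.704) → (125.934,94.476). Closed: final G1 returns to the first vertex.

**Shape 2** — `<path>` rectangle, stroke `#ff00ff` → engrave (S259, F2834). Machine vertices: (134.533,186.651) → (143.670,186.651) → (143.670,165.209) → (134.533,165.209) → (134.533,186.651). Closed: final G1 returns to the first vertex.

**Shape 3** — `<path>` rectangle, stroke `#ff0000` → cut (S864, F942). Machine vertices: (104.844,104.313) → (140.496,104.313) → (140.496,51.301) → (104.844,51.301) → (104.844,104.313). Closed: final G1 returns to the first vertex.

(bCNC post)
(Date: synthetic)
G21
G90
G0 X125.934 Y94.476
M3 S259
G1 X108.632 Y136.248 F2834
G1 X66.860 Y153.550 F2834
G1 X25.088 Y136.248 F2834
G1 X7.786 Y94.476 F2834
G1 X25.088 Y52.704 F2834
G1 X66.860 Y35.402 F2834
G1 X108.632 Y52.704 F2834
G1 X125.934 Y94.476 F2834
G0 X134.533 Y186.651
M3 S259
G1 X143.670 Y186.651 F2834
G1 X143.670 Y165.209 F2834
G1 X134.533 Y165.209 F2834
G1 X134.533 Y186.651 F2834
G0 X104.844 Y104.313
M3 S864
G1 X140.496 Y104.313 F942
G1 X140.496 Y51.301 F942
G1 X104.844 Y51.301 F942
G1 X104.844 Y104.313 F942
M5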